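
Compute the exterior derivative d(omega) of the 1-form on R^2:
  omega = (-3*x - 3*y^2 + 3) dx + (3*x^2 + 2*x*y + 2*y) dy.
d(omega) = (6*x + 8*y) dx ∧ dy

For a 1-form omega = sum_i f_i dx_i, the exterior derivative is
  d(omega) = sum_{i < j} (∂f_j/∂x_i - ∂f_i/∂x_j) dx_i ∧ dx_j.
  coefficient of dx ∧ dy: ∂f_2/∂x - ∂f_1/∂y = ∂(3*x^2 + 2*x*y + 2*y)/∂x - ∂(-3*x - 3*y^2 + 3)/∂y = 6*x + 8*y
Assembling: d(omega) = (6*x + 8*y) dx ∧ dy.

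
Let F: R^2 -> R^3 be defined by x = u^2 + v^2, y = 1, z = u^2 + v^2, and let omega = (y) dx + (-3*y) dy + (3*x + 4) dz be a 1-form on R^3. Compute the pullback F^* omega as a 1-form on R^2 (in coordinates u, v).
F^* omega = (2*u*(3*u^2 + 3*v^2 + 5)) du + (2*v*(3*u^2 + 3*v^2 + 5)) dv

Using F^*(f dg) = (f ∘ F) d(g ∘ F), substitute each coordinate x_i by F_i(u, v) in f_i, and replace dx_i by d F_i = (∂F_i/∂u) du + (∂F_i/∂v) dv.
  For the x component: f_1(F) = 1; d F_1 = (2*u) du + (2*v) dv
  For the y component: f_2(F) = -3; d F_2 = (0) du + (0) dv
  For the z component: f_3(F) = 3*u^2 + 3*v^2 + 4; d F_3 = (2*u) du + (2*v) dv
Combining and collecting du, dv coefficients:
  coeff of du: 2*u*(3*u^2 + 3*v^2 + 5)
  coeff of dv: 2*v*(3*u^2 + 3*v^2 + 5)
F^* omega = (2*u*(3*u^2 + 3*v^2 + 5)) du + (2*v*(3*u^2 + 3*v^2 + 5)) dv.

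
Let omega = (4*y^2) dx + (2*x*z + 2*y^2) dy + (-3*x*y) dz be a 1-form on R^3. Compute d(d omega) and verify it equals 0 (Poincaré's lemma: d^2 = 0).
d(d omega) = 0

Step 1: d omega = sum_{i<j} (∂f_j/∂x_i - ∂f_i/∂x_j) dx_i ∧ dx_j:
  coeff of dx ∧ dy: -8*y + 2*z
  coeff of dx ∧ dz: -3*y
  coeff of dy ∧ dz: -5*x
Step 2: Apply d again to each 2-form coefficient. The only possible 3-form in R^3 is dx ∧ dy ∧ dz, with coefficient
  ∂(coeff of dy∧dz)/∂x - ∂(coeff of dx∧dz)/∂y + ∂(coeff of dx∧dy)/∂z
  = ∂/∂x (-5*x) - ∂/∂y (-3*y) + ∂/∂z (-8*y + 2*z).
Each of these terms simplifies to sums of mixed partials that cancel in pairs. The result is 0 (by equality of mixed partials for smooth functions — Schwarz / Clairaut).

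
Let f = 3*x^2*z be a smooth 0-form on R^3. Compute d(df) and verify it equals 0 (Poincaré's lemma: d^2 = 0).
d(df) = 0

Step 1: df = sum_i (∂f/∂x_i) dx_i = (6*x*z) dx + (0) dy + (3*x^2) dz.
Step 2: Apply d again. Using the 1-form formula, the coefficient of dx ∧ dy in d(df) is ∂^2 f/∂x ∂y - ∂^2 f/∂y ∂x = (0) - (0) = 0 (equality of mixed partials for smooth f).
Similarly for dx ∧ dz and dy ∧ dz — all coefficients vanish. So d(df) = 0.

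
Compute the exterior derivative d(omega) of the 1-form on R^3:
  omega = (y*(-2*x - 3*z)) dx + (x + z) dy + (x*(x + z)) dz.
d(omega) = (2*x + 3*z + 1) dx ∧ dy + (2*x + 3*y + z) dx ∧ dz + (-1) dy ∧ dz

For a 1-form omega = sum_i f_i dx_i, the exterior derivative is
  d(omega) = sum_{i < j} (∂f_j/∂x_i - ∂f_i/∂x_j) dx_i ∧ dx_j.
  coefficient of dx ∧ dy: ∂f_2/∂x - ∂f_1/∂y = ∂(x + z)/∂x - ∂(y*(-2*x - 3*z))/∂y = 2*x + 3*z + 1
  coefficient of dx ∧ dz: ∂f_3/∂x - ∂f_1/∂z = ∂(x*(x + z))/∂x - ∂(y*(-2*x - 3*z))/∂z = 2*x + 3*y + z
  coefficient of dy ∧ dz: ∂f_3/∂y - ∂f_2/∂z = ∂(x*(x + z))/∂y - ∂(x + z)/∂z = -1
Assembling: d(omega) = (2*x + 3*z + 1) dx ∧ dy + (2*x + 3*y + z) dx ∧ dz + (-1) dy ∧ dz.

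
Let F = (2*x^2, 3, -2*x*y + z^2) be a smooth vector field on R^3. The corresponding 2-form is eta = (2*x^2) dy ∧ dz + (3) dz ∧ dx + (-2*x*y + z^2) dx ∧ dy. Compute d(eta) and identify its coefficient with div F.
d(eta) = (4*x + 2*z) dx ∧ dy ∧ dz; div F = 4*x + 2*z

For a 2-form in R^3 of the form above, applying d gives a 3-form with coefficient ∂P/∂x + ∂Q/∂y + ∂R/∂z:
  ∂P/∂x = 4*x
  ∂Q/∂y = 0
  ∂R/∂z = 2*z
Sum = 4*x + 2*z, which is exactly div F.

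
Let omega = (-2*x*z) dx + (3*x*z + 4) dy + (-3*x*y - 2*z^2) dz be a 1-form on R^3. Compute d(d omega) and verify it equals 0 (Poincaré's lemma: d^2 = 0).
d(d omega) = 0

Step 1: d omega = sum_{i<j} (∂f_j/∂x_i - ∂f_i/∂x_j) dx_i ∧ dx_j:
  coeff of dx ∧ dy: 3*z
  coeff of dx ∧ dz: 2*x - 3*y
  coeff of dy ∧ dz: -6*x
Step 2: Apply d again to each 2-form coefficient. The only possible 3-form in R^3 is dx ∧ dy ∧ dz, with coefficient
  ∂(coeff of dy∧dz)/∂x - ∂(coeff of dx∧dz)/∂y + ∂(coeff of dx∧dy)/∂z
  = ∂/∂x (-6*x) - ∂/∂y (2*x - 3*y) + ∂/∂z (3*z).
Each of these terms simplifies to sums of mixed partials that cancel in pairs. The result is 0 (by equality of mixed partials for smooth functions — Schwarz / Clairaut).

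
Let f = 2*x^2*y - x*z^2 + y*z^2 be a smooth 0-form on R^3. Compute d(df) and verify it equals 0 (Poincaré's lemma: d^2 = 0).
d(df) = 0

Step 1: df = sum_i (∂f/∂x_i) dx_i = (4*x*y - z^2) dx + (2*x^2 + z^2) dy + (2*z*(-x + y)) dz.
Step 2: Apply d again. Using the 1-form formula, the coefficient of dx ∧ dy in d(df) is ∂^2 f/∂x ∂y - ∂^2 f/∂y ∂x = (4*x) - (4*x) = 0 (equality of mixed partials for smooth f).
Similarly for dx ∧ dz and dy ∧ dz — all coefficients vanish. So d(df) = 0.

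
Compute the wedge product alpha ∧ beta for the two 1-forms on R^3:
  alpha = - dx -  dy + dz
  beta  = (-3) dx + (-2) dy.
alpha ∧ beta = (-1) dx ∧ dy + (3) dx ∧ dz + (2) dy ∧ dz

Distribute the wedge, using dx_i ∧ dx_j = -dx_j ∧ dx_i and dx_i ∧ dx_i = 0. For each pair (i, j) with i < j, the coefficient of dx_i ∧ dx_j in alpha ∧ beta is (alpha_i * beta_j - alpha_j * beta_i). Collecting: alpha ∧ beta = (-1) dx ∧ dy + (3) dx ∧ dz + (2) dy ∧ dz.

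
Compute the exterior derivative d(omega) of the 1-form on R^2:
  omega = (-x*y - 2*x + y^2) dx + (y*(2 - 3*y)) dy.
d(omega) = (x - 2*y) dx ∧ dy

For a 1-form omega = sum_i f_i dx_i, the exterior derivative is
  d(omega) = sum_{i < j} (∂f_j/∂x_i - ∂f_i/∂x_j) dx_i ∧ dx_j.
  coefficient of dx ∧ dy: ∂f_2/∂x - ∂f_1/∂y = ∂(y*(2 - 3*y))/∂x - ∂(-x*y - 2*x + y^2)/∂y = x - 2*y
Assembling: d(omega) = (x - 2*y) dx ∧ dy.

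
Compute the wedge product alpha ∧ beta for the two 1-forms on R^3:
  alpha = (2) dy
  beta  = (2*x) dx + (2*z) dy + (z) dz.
alpha ∧ beta = (-4*x) dx ∧ dy + (2*z) dy ∧ dz

Distribute the wedge, using dx_i ∧ dx_j = -dx_j ∧ dx_i and dx_i ∧ dx_i = 0. For each pair (i, j) with i < j, the coefficient of dx_i ∧ dx_j in alpha ∧ beta is (alpha_i * beta_j - alpha_j * beta_i). Collecting: alpha ∧ beta = (-4*x) dx ∧ dy + (2*z) dy ∧ dz.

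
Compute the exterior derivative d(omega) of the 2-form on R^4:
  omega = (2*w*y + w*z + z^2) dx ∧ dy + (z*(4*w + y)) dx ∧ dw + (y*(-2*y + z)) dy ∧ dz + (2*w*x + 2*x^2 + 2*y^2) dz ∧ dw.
d(omega) = (w + 2*z) dx ∧ dy ∧ dz + (2*y) dx ∧ dy ∧ dw + (-2*w + 4*x - y) dx ∧ dz ∧ dw + (4*y) dy ∧ dz ∧ dw

For a 2-form omega = sum_{i<j} g_{ij} dx_i ∧ dx_j, the exterior derivative is
  d(omega) = sum_{i<j} d(g_{ij}) ∧ dx_i ∧ dx_j = sum_{i<j, k} (∂g_{ij}/∂x_k) dx_k ∧ dx_i ∧ dx_j.
Expand each term, using dx_k ∧ dx_i ∧ dx_j = sgn(permutation) dx_{(a)} ∧ dx_{(b)} ∧ dx_{(c)} with (a < b < c) sorted:
  d(2*w*y + w*z + z^2) includes (∂/∂z)(2*w*y + w*z + z^2) dz = (w + 2*z) dz, which multiplied by dx ∧ dy gives (w + 2*z) dx ∧ dy ∧ dz
  d(2*w*y + w*z + z^2) includes (∂/∂w)(2*w*y + w*z + z^2) dw = (2*y + z) dw, which multiplied by dx ∧ dy gives (2*y + z) dx ∧ dy ∧ dw
  d(z*(4*w + y)) includes (∂/∂y)(z*(4*w + y)) dy = (z) dy, which multiplied by dx ∧ dw gives (-z) dx ∧ dy ∧ dw
  d(z*(4*w + y)) includes (∂/∂z)(z*(4*w + y)) dz = (4*w + y) dz, which multiplied by dx ∧ dw gives (-4*w - y) dx ∧ dz ∧ dw
  d(2*w*x + 2*x^2 + 2*y^2) includes (∂/∂x)(2*w*x + 2*x^2 + 2*y^2) dx = (2*w + 4*x) dx, which multiplied by dz ∧ dw gives (2*w + 4*x) dx ∧ dz ∧ dw
  d(2*w*x + 2*x^2 + 2*y^2) includes (∂/∂y)(2*w*x + 2*x^2 + 2*y^2) dy = (4*y) dy, which multiplied by dz ∧ dw gives (4*y) dy ∧ dz ∧ dw
Collecting like 3-forms: d(omega) = (w + 2*z) dx ∧ dy ∧ dz + (2*y) dx ∧ dy ∧ dw + (-2*w + 4*x - y) dx ∧ dz ∧ dw + (4*y) dy ∧ dz ∧ dw.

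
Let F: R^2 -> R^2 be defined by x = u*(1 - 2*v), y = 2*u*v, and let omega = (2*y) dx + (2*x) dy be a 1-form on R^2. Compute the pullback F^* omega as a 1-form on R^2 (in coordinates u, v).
F^* omega = (8*u*v*(1 - 2*v)) du + (u^2*(4 - 16*v)) dv

Using F^*(f dg) = (f ∘ F) d(g ∘ F), substitute each coordinate x_i by F_i(u, v) in f_i, and replace dx_i by d F_i = (∂F_i/∂u) du + (∂F_i/∂v) dv.
  For the x component: f_1(F) = 4*u*v; d F_1 = (1 - 2*v) du + (-2*u) dv
  For the y component: f_2(F) = 2*u*(1 - 2*v); d F_2 = (2*v) du + (2*u) dv
Combining and collecting du, dv coefficients:
  coeff of du: 8*u*v*(1 - 2*v)
  coeff of dv: u^2*(4 - 16*v)
F^* omega = (8*u*v*(1 - 2*v)) du + (u^2*(4 - 16*v)) dv.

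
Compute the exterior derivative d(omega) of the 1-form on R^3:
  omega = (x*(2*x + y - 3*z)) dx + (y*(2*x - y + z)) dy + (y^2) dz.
d(omega) = (-x + 2*y) dx ∧ dy + (3*x) dx ∧ dz + (y) dy ∧ dz

For a 1-form omega = sum_i f_i dx_i, the exterior derivative is
  d(omega) = sum_{i < j} (∂f_j/∂x_i - ∂f_i/∂x_j) dx_i ∧ dx_j.
  coefficient of dx ∧ dy: ∂f_2/∂x - ∂f_1/∂y = ∂(y*(2*x - y + z))/∂x - ∂(x*(2*x + y - 3*z))/∂y = -x + 2*y
  coefficient of dx ∧ dz: ∂f_3/∂x - ∂f_1/∂z = ∂(y^2)/∂x - ∂(x*(2*x + y - 3*z))/∂z = 3*x
  coefficient of dy ∧ dz: ∂f_3/∂y - ∂f_2/∂z = ∂(y^2)/∂y - ∂(y*(2*x - y + z))/∂z = y
Assembling: d(omega) = (-x + 2*y) dx ∧ dy + (3*x) dx ∧ dz + (y) dy ∧ dz.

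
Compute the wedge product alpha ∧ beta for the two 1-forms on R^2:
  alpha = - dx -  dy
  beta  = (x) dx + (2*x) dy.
alpha ∧ beta = (-x) dx ∧ dy

Distribute the wedge, using dx_i ∧ dx_j = -dx_j ∧ dx_i and dx_i ∧ dx_i = 0. For each pair (i, j) with i < j, the coefficient of dx_i ∧ dx_j in alpha ∧ beta is (alpha_i * beta_j - alpha_j * beta_i). Collecting: alpha ∧ beta = (-x) dx ∧ dy.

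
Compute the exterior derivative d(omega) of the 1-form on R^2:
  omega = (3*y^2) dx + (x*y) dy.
d(omega) = (-5*y) dx ∧ dy

For a 1-form omega = sum_i f_i dx_i, the exterior derivative is
  d(omega) = sum_{i < j} (∂f_j/∂x_i - ∂f_i/∂x_j) dx_i ∧ dx_j.
  coefficient of dx ∧ dy: ∂f_2/∂x - ∂f_1/∂y = ∂(x*y)/∂x - ∂(3*y^2)/∂y = -5*y
Assembling: d(omega) = (-5*y) dx ∧ dy.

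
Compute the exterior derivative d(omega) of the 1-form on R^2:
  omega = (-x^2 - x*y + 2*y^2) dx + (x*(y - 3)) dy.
d(omega) = (x - 3*y - 3) dx ∧ dy

For a 1-form omega = sum_i f_i dx_i, the exterior derivative is
  d(omega) = sum_{i < j} (∂f_j/∂x_i - ∂f_i/∂x_j) dx_i ∧ dx_j.
  coefficient of dx ∧ dy: ∂f_2/∂x - ∂f_1/∂y = ∂(x*(y - 3))/∂x - ∂(-x^2 - x*y + 2*y^2)/∂y = x - 3*y - 3
Assembling: d(omega) = (x - 3*y - 3) dx ∧ dy.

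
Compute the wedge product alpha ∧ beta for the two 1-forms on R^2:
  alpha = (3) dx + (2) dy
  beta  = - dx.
alpha ∧ beta = (2) dx ∧ dy

Distribute the wedge, using dx_i ∧ dx_j = -dx_j ∧ dx_i and dx_i ∧ dx_i = 0. For each pair (i, j) with i < j, the coefficient of dx_i ∧ dx_j in alpha ∧ beta is (alpha_i * beta_j - alpha_j * beta_i). Collecting: alpha ∧ beta = (2) dx ∧ dy.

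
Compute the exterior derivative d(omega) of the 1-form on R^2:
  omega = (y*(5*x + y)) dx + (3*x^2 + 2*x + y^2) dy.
d(omega) = (x - 2*y + 2) dx ∧ dy

For a 1-form omega = sum_i f_i dx_i, the exterior derivative is
  d(omega) = sum_{i < j} (∂f_j/∂x_i - ∂f_i/∂x_j) dx_i ∧ dx_j.
  coefficient of dx ∧ dy: ∂f_2/∂x - ∂f_1/∂y = ∂(3*x^2 + 2*x + y^2)/∂x - ∂(y*(5*x + y))/∂y = x - 2*y + 2
Assembling: d(omega) = (x - 2*y + 2) dx ∧ dy.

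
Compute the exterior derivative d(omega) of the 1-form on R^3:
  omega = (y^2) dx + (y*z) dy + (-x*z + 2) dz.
d(omega) = (-2*y) dx ∧ dy + (-z) dx ∧ dz + (-y) dy ∧ dz

For a 1-form omega = sum_i f_i dx_i, the exterior derivative is
  d(omega) = sum_{i < j} (∂f_j/∂x_i - ∂f_i/∂x_j) dx_i ∧ dx_j.
  coefficient of dx ∧ dy: ∂f_2/∂x - ∂f_1/∂y = ∂(y*z)/∂x - ∂(y^2)/∂y = -2*y
  coefficient of dx ∧ dz: ∂f_3/∂x - ∂f_1/∂z = ∂(-x*z + 2)/∂x - ∂(y^2)/∂z = -z
  coefficient of dy ∧ dz: ∂f_3/∂y - ∂f_2/∂z = ∂(-x*z + 2)/∂y - ∂(y*z)/∂z = -y
Assembling: d(omega) = (-2*y) dx ∧ dy + (-z) dx ∧ dz + (-y) dy ∧ dz.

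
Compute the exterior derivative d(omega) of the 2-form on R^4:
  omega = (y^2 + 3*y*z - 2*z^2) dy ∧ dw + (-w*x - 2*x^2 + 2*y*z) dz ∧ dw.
d(omega) = (-3*y + 6*z) dy ∧ dz ∧ dw + (-w - 4*x) dx ∧ dz ∧ dw

For a 2-form omega = sum_{i<j} g_{ij} dx_i ∧ dx_j, the exterior derivative is
  d(omega) = sum_{i<j} d(g_{ij}) ∧ dx_i ∧ dx_j = sum_{i<j, k} (∂g_{ij}/∂x_k) dx_k ∧ dx_i ∧ dx_j.
Expand each term, using dx_k ∧ dx_i ∧ dx_j = sgn(permutation) dx_{(a)} ∧ dx_{(b)} ∧ dx_{(c)} with (a < b < c) sorted:
  d(y^2 + 3*y*z - 2*z^2) includes (∂/∂z)(y^2 + 3*y*z - 2*z^2) dz = (3*y - 4*z) dz, which multiplied by dy ∧ dw gives (-3*y + 4*z) dy ∧ dz ∧ dw
  d(-w*x - 2*x^2 + 2*y*z) includes (∂/∂x)(-w*x - 2*x^2 + 2*y*z) dx = (-w - 4*x) dx, which multiplied by dz ∧ dw gives (-w - 4*x) dx ∧ dz ∧ dw
  d(-w*x - 2*x^2 + 2*y*z) includes (∂/∂y)(-w*x - 2*x^2 + 2*y*z) dy = (2*z) dy, which multiplied by dz ∧ dw gives (2*z) dy ∧ dz ∧ dw
Collecting like 3-forms: d(omega) = (-3*y + 6*z) dy ∧ dz ∧ dw + (-w - 4*x) dx ∧ dz ∧ dw.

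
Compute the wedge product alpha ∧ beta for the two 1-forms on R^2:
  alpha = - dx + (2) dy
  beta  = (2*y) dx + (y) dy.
alpha ∧ beta = (-5*y) dx ∧ dy

Distribute the wedge, using dx_i ∧ dx_j = -dx_j ∧ dx_i and dx_i ∧ dx_i = 0. For each pair (i, j) with i < j, the coefficient of dx_i ∧ dx_j in alpha ∧ beta is (alpha_i * beta_j - alpha_j * beta_i). Collecting: alpha ∧ beta = (-5*y) dx ∧ dy.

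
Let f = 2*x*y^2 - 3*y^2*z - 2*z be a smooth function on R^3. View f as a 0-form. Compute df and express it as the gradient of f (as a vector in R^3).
df = (2*y^2) dx + (2*y*(2*x - 3*z)) dy + (-3*y^2 - 2) dz; grad f = (2*y^2, 2*y*(2*x - 3*z), -3*y^2 - 2)

For a 0-form f, d f = (∂f/∂x) dx + (∂f/∂y) dy + (∂f/∂z) dz. The components of the vector representation are exactly the entries of grad f in Cartesian coordinates:
  ∂f/∂x = 2*y^2
  ∂f/∂y = 2*y*(2*x - 3*z)
  ∂f/∂z = -3*y^2 - 2.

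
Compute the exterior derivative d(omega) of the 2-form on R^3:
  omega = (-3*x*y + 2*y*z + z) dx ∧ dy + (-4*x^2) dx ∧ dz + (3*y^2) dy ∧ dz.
d(omega) = (2*y + 1) dx ∧ dy ∧ dz

For a 2-form omega = sum_{i<j} g_{ij} dx_i ∧ dx_j, the exterior derivative is
  d(omega) = sum_{i<j} d(g_{ij}) ∧ dx_i ∧ dx_j = sum_{i<j, k} (∂g_{ij}/∂x_k) dx_k ∧ dx_i ∧ dx_j.
Expand each term, using dx_k ∧ dx_i ∧ dx_j = sgn(permutation) dx_{(a)} ∧ dx_{(b)} ∧ dx_{(c)} with (a < b < c) sorted:
  d(-3*x*y + 2*y*z + z) includes (∂/∂z)(-3*x*y + 2*y*z + z) dz = (2*y + 1) dz, which multiplied by dx ∧ dy gives (2*y + 1) dx ∧ dy ∧ dz
Collecting like 3-forms: d(omega) = (2*y + 1) dx ∧ dy ∧ dz.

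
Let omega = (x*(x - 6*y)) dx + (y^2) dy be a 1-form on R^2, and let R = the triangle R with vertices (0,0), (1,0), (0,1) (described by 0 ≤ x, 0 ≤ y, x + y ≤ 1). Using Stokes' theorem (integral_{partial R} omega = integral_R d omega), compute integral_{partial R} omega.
integral_(partial R) omega = 1

Stokes: integral_partial_R omega = integral_R d omega with d omega = (∂Q/∂x - ∂P/∂y) dx ∧ dy.
  ∂Q/∂x = 0
  ∂P/∂y = -6*x
  integrand = ∂Q/∂x - ∂P/∂y = 6*x.
Integrating over R: integral_0^1 integral_0^{1-x} (6*x) dy dx = 1.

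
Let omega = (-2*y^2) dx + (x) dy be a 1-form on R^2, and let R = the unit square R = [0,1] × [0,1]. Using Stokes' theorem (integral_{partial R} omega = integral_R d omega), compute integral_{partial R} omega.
integral_(partial R) omega = 3

Stokes: integral_partial_R omega = integral_R d omega with d omega = (∂Q/∂x - ∂P/∂y) dx ∧ dy.
  ∂Q/∂x = 1
  ∂P/∂y = -4*y
  integrand = ∂Q/∂x - ∂P/∂y = 4*y + 1.
Integrating over R: integral_0^1 integral_0^1 (4*y + 1) dx dy = 3.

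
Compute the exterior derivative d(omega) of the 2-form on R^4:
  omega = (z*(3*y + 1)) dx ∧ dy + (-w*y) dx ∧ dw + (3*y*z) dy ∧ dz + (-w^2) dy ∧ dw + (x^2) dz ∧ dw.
d(omega) = (3*y + 1) dx ∧ dy ∧ dz + (w) dx ∧ dy ∧ dw + (2*x) dx ∧ dz ∧ dw

For a 2-form omega = sum_{i<j} g_{ij} dx_i ∧ dx_j, the exterior derivative is
  d(omega) = sum_{i<j} d(g_{ij}) ∧ dx_i ∧ dx_j = sum_{i<j, k} (∂g_{ij}/∂x_k) dx_k ∧ dx_i ∧ dx_j.
Expand each term, using dx_k ∧ dx_i ∧ dx_j = sgn(permutation) dx_{(a)} ∧ dx_{(b)} ∧ dx_{(c)} with (a < b < c) sorted:
  d(z*(3*y + 1)) includes (∂/∂z)(z*(3*y + 1)) dz = (3*y + 1) dz, which multiplied by dx ∧ dy gives (3*y + 1) dx ∧ dy ∧ dz
  d(-w*y) includes (∂/∂y)(-w*y) dy = (-w) dy, which multiplied by dx ∧ dw gives (w) dx ∧ dy ∧ dw
  d(x^2) includes (∂/∂x)(x^2) dx = (2*x) dx, which multiplied by dz ∧ dw gives (2*x) dx ∧ dz ∧ dw
Collecting like 3-forms: d(omega) = (3*y + 1) dx ∧ dy ∧ dz + (w) dx ∧ dy ∧ dw + (2*x) dx ∧ dz ∧ dw.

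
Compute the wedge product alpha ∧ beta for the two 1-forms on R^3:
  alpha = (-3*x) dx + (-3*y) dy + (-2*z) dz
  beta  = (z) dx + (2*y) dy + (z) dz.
alpha ∧ beta = (3*y*(-2*x + z)) dx ∧ dy + (z*(-3*x + 2*z)) dx ∧ dz + (y*z) dy ∧ dz

Distribute the wedge, using dx_i ∧ dx_j = -dx_j ∧ dx_i and dx_i ∧ dx_i = 0. For each pair (i, j) with i < j, the coefficient of dx_i ∧ dx_j in alpha ∧ beta is (alpha_i * beta_j - alpha_j * beta_i). Collecting: alpha ∧ beta = (3*y*(-2*x + z)) dx ∧ dy + (z*(-3*x + 2*z)) dx ∧ dz + (y*z) dy ∧ dz.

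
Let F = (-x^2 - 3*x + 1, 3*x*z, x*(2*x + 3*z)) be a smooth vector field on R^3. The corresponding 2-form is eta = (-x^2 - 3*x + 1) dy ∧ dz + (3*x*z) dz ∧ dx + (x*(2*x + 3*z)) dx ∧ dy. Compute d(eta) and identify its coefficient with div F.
d(eta) = (x - 3) dx ∧ dy ∧ dz; div F = x - 3

For a 2-form in R^3 of the form above, applying d gives a 3-form with coefficient ∂P/∂x + ∂Q/∂y + ∂R/∂z:
  ∂P/∂x = -2*x - 3
  ∂Q/∂y = 0
  ∂R/∂z = 3*x
Sum = x - 3, which is exactly div F.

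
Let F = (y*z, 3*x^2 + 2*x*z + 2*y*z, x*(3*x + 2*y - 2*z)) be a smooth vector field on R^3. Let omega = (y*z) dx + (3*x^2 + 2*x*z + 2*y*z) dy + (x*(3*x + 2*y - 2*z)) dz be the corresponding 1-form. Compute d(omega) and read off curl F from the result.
d(omega) = (-2*y) dy ∧ dz + (-6*x - y + 2*z) dz ∧ dx + (6*x + z) dx ∧ dy; curl F = (-2*y, -6*x - y + 2*z, 6*x + z)

d omega = sum_{i<j} (∂f_j/∂x_i - ∂f_i/∂x_j) dx_i ∧ dx_j. Under the identification (dy ∧ dz, dz ∧ dx, dx ∧ dy) ↔ (e_x, e_y, e_z), the coefficients are exactly the components of curl F. Compute:
  ∂R/∂y - ∂Q/∂z = (2*x) - (2*x + 2*y) = -2*y
  ∂P/∂z - ∂R/∂x = (y) - (6*x + 2*y - 2*z) = -6*x - y + 2*z
  ∂Q/∂x - ∂P/∂y = (6*x + 2*z) - (z) = 6*x + z.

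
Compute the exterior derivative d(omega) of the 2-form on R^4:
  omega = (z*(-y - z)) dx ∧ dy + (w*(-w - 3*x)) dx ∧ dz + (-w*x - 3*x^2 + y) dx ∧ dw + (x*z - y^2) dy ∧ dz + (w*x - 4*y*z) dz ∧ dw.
d(omega) = (-y - z) dx ∧ dy ∧ dz + (-w - 3*x) dx ∧ dz ∧ dw + (-1) dx ∧ dy ∧ dw + (-4*z) dy ∧ dz ∧ dw

For a 2-form omega = sum_{i<j} g_{ij} dx_i ∧ dx_j, the exterior derivative is
  d(omega) = sum_{i<j} d(g_{ij}) ∧ dx_i ∧ dx_j = sum_{i<j, k} (∂g_{ij}/∂x_k) dx_k ∧ dx_i ∧ dx_j.
Expand each term, using dx_k ∧ dx_i ∧ dx_j = sgn(permutation) dx_{(a)} ∧ dx_{(b)} ∧ dx_{(c)} with (a < b < c) sorted:
  d(z*(-y - z)) includes (∂/∂z)(z*(-y - z)) dz = (-y - 2*z) dz, which multiplied by dx ∧ dy gives (-y - 2*z) dx ∧ dy ∧ dz
  d(w*(-w - 3*x)) includes (∂/∂w)(w*(-w - 3*x)) dw = (-2*w - 3*x) dw, which multiplied by dx ∧ dz gives (-2*w - 3*x) dx ∧ dz ∧ dw
  d(-w*x - 3*x^2 + y) includes (∂/∂y)(-w*x - 3*x^2 + y) dy = (1) dy, which multiplied by dx ∧ dw gives (-1) dx ∧ dy ∧ dw
  d(x*z - y^2) includes (∂/∂x)(x*z - y^2) dx = (z) dx, which multiplied by dy ∧ dz gives (z) dx ∧ dy ∧ dz
  d(w*x - 4*y*z) includes (∂/∂x)(w*x - 4*y*z) dx = (w) dx, which multiplied by dz ∧ dw gives (w) dx ∧ dz ∧ dw
  d(w*x - 4*y*z) includes (∂/∂y)(w*x - 4*y*z) dy = (-4*z) dy, which multiplied by dz ∧ dw gives (-4*z) dy ∧ dz ∧ dw
Collecting like 3-forms: d(omega) = (-y - z) dx ∧ dy ∧ dz + (-w - 3*x) dx ∧ dz ∧ dw + (-1) dx ∧ dy ∧ dw + (-4*z) dy ∧ dz ∧ dw.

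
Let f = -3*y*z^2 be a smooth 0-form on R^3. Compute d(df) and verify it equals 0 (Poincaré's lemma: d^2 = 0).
d(df) = 0

Step 1: df = sum_i (∂f/∂x_i) dx_i = (0) dx + (-3*z^2) dy + (-6*y*z) dz.
Step 2: Apply d again. Using the 1-form formula, the coefficient of dx ∧ dy in d(df) is ∂^2 f/∂x ∂y - ∂^2 f/∂y ∂x = (0) - (0) = 0 (equality of mixed partials for smooth f).
Similarly for dx ∧ dz and dy ∧ dz — all coefficients vanish. So d(df) = 0.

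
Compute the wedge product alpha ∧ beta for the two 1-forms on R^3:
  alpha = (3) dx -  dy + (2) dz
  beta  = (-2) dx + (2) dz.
alpha ∧ beta = (10) dx ∧ dz + (-2) dx ∧ dy + (-2) dy ∧ dz

Distribute the wedge, using dx_i ∧ dx_j = -dx_j ∧ dx_i and dx_i ∧ dx_i = 0. For each pair (i, j) with i < j, the coefficient of dx_i ∧ dx_j in alpha ∧ beta is (alpha_i * beta_j - alpha_j * beta_i). Collecting: alpha ∧ beta = (10) dx ∧ dz + (-2) dx ∧ dy + (-2) dy ∧ dz.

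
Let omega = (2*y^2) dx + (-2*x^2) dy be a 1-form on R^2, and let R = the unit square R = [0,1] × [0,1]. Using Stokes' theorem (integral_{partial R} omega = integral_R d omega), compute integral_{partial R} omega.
integral_(partial R) omega = -4

Stokes: integral_partial_R omega = integral_R d omega with d omega = (∂Q/∂x - ∂P/∂y) dx ∧ dy.
  ∂Q/∂x = -4*x
  ∂P/∂y = 4*y
  integrand = ∂Q/∂x - ∂P/∂y = -4*x - 4*y.
Integrating over R: integral_0^1 integral_0^1 (-4*x - 4*y) dx dy = -4.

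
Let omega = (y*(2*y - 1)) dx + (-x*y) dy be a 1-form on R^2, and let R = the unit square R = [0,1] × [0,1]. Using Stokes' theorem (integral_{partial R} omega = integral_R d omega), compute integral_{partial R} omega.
integral_(partial R) omega = -3/2

Stokes: integral_partial_R omega = integral_R d omega with d omega = (∂Q/∂x - ∂P/∂y) dx ∧ dy.
  ∂Q/∂x = -y
  ∂P/∂y = 4*y - 1
  integrand = ∂Q/∂x - ∂P/∂y = 1 - 5*y.
Integrating over R: integral_0^1 integral_0^1 (1 - 5*y) dx dy = -3/2.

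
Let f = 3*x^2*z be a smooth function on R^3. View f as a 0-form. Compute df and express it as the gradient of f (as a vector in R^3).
df = (6*x*z) dx + (0) dy + (3*x^2) dz; grad f = (6*x*z, 0, 3*x^2)

For a 0-form f, d f = (∂f/∂x) dx + (∂f/∂y) dy + (∂f/∂z) dz. The components of the vector representation are exactly the entries of grad f in Cartesian coordinates:
  ∂f/∂x = 6*x*z
  ∂f/∂y = 0
  ∂f/∂z = 3*x^2.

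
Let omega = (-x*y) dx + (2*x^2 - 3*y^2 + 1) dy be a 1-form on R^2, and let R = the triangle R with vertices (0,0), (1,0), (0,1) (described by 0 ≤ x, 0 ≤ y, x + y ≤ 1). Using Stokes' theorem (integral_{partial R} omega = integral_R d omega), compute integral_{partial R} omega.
integral_(partial R) omega = 5/6

Stokes: integral_partial_R omega = integral_R d omega with d omega = (∂Q/∂x - ∂P/∂y) dx ∧ dy.
  ∂Q/∂x = 4*x
  ∂P/∂y = -x
  integrand = ∂Q/∂x - ∂P/∂y = 5*x.
Integrating over R: integral_0^1 integral_0^{1-x} (5*x) dy dx = 5/6.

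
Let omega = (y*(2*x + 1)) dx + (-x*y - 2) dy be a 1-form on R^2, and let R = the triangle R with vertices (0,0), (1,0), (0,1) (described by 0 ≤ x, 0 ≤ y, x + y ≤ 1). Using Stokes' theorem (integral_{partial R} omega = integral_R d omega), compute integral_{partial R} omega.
integral_(partial R) omega = -1

Stokes: integral_partial_R omega = integral_R d omega with d omega = (∂Q/∂x - ∂P/∂y) dx ∧ dy.
  ∂Q/∂x = -y
  ∂P/∂y = 2*x + 1
  integrand = ∂Q/∂x - ∂P/∂y = -2*x - y - 1.
Integrating over R: integral_0^1 integral_0^{1-x} (-2*x - y - 1) dy dx = -1.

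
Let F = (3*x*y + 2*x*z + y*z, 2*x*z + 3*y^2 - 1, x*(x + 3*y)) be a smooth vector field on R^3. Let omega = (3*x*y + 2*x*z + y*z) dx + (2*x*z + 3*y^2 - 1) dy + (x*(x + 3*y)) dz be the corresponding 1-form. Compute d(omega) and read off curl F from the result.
d(omega) = (x) dy ∧ dz + (-2*y) dz ∧ dx + (-3*x + z) dx ∧ dy; curl F = (x, -2*y, -3*x + z)

d omega = sum_{i<j} (∂f_j/∂x_i - ∂f_i/∂x_j) dx_i ∧ dx_j. Under the identification (dy ∧ dz, dz ∧ dx, dx ∧ dy) ↔ (e_x, e_y, e_z), the coefficients are exactly the components of curl F. Compute:
  ∂R/∂y - ∂Q/∂z = (3*x) - (2*x) = x
  ∂P/∂z - ∂R/∂x = (2*x + y) - (2*x + 3*y) = -2*y
  ∂Q/∂x - ∂P/∂y = (2*z) - (3*x + z) = -3*x + z.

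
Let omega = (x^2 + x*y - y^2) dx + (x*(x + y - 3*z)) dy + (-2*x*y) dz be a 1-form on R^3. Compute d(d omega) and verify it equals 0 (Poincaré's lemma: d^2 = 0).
d(d omega) = 0

Step 1: d omega = sum_{i<j} (∂f_j/∂x_i - ∂f_i/∂x_j) dx_i ∧ dx_j:
  coeff of dx ∧ dy: x + 3*y - 3*z
  coeff of dx ∧ dz: -2*y
  coeff of dy ∧ dz: x
Step 2: Apply d again to each 2-form coefficient. The only possible 3-form in R^3 is dx ∧ dy ∧ dz, with coefficient
  ∂(coeff of dy∧dz)/∂x - ∂(coeff of dx∧dz)/∂y + ∂(coeff of dx∧dy)/∂z
  = ∂/∂x (x) - ∂/∂y (-2*y) + ∂/∂z (x + 3*y - 3*z).
Each of these terms simplifies to sums of mixed partials that cancel in pairs. The result is 0 (by equality of mixed partials for smooth functions — Schwarz / Clairaut).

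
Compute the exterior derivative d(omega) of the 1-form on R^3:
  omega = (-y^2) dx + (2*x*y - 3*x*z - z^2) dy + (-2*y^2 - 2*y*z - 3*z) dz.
d(omega) = (4*y - 3*z) dx ∧ dy + (3*x - 4*y) dy ∧ dz

For a 1-form omega = sum_i f_i dx_i, the exterior derivative is
  d(omega) = sum_{i < j} (∂f_j/∂x_i - ∂f_i/∂x_j) dx_i ∧ dx_j.
  coefficient of dx ∧ dy: ∂f_2/∂x - ∂f_1/∂y = ∂(2*x*y - 3*x*z - z^2)/∂x - ∂(-y^2)/∂y = 4*y - 3*z
  coefficient of dy ∧ dz: ∂f_3/∂y - ∂f_2/∂z = ∂(-2*y^2 - 2*y*z - 3*z)/∂y - ∂(2*x*y - 3*x*z - z^2)/∂z = 3*x - 4*y
Assembling: d(omega) = (4*y - 3*z) dx ∧ dy + (3*x - 4*y) dy ∧ dz.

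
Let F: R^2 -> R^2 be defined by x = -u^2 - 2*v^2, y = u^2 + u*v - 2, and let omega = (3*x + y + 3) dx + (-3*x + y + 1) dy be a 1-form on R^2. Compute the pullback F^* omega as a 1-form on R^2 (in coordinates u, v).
F^* omega = (12*u^3 + 4*u^2*v + 25*u*v^2 - 4*u + 6*v^3 - v) du + (4*u^3 + 9*u^2*v + 2*u*v^2 - u + 24*v^3 - 4*v) dv

Using F^*(f dg) = (f ∘ F) d(g ∘ F), substitute each coordinate x_i by F_i(u, v) in f_i, and replace dx_i by d F_i = (∂F_i/∂u) du + (∂F_i/∂v) dv.
  For the x component: f_1(F) = -2*u^2 + u*v - 6*v^2 + 1; d F_1 = (-2*u) du + (-4*v) dv
  For the y component: f_2(F) = 4*u^2 + u*v + 6*v^2 - 1; d F_2 = (2*u + v) du + (u) dv
Combining and collecting du, dv coefficients:
  coeff of du: 12*u^3 + 4*u^2*v + 25*u*v^2 - 4*u + 6*v^3 - v
  coeff of dv: 4*u^3 + 9*u^2*v + 2*u*v^2 - u + 24*v^3 - 4*v
F^* omega = (12*u^3 + 4*u^2*v + 25*u*v^2 - 4*u + 6*v^3 - v) du + (4*u^3 + 9*u^2*v + 2*u*v^2 - u + 24*v^3 - 4*v) dv.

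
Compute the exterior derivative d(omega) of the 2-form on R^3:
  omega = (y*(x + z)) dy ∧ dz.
d(omega) = (y) dx ∧ dy ∧ dz

For a 2-form omega = sum_{i<j} g_{ij} dx_i ∧ dx_j, the exterior derivative is
  d(omega) = sum_{i<j} d(g_{ij}) ∧ dx_i ∧ dx_j = sum_{i<j, k} (∂g_{ij}/∂x_k) dx_k ∧ dx_i ∧ dx_j.
Expand each term, using dx_k ∧ dx_i ∧ dx_j = sgn(permutation) dx_{(a)} ∧ dx_{(b)} ∧ dx_{(c)} with (a < b < c) sorted:
  d(y*(x + z)) includes (∂/∂x)(y*(x + z)) dx = (y) dx, which multiplied by dy ∧ dz gives (y) dx ∧ dy ∧ dz
Collecting like 3-forms: d(omega) = (y) dx ∧ dy ∧ dz.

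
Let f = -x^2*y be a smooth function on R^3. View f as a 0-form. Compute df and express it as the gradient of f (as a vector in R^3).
df = (-2*x*y) dx + (-x^2) dy + (0) dz; grad f = (-2*x*y, -x^2, 0)

For a 0-form f, d f = (∂f/∂x) dx + (∂f/∂y) dy + (∂f/∂z) dz. The components of the vector representation are exactly the entries of grad f in Cartesian coordinates:
  ∂f/∂x = -2*x*y
  ∂f/∂y = -x^2
  ∂f/∂z = 0.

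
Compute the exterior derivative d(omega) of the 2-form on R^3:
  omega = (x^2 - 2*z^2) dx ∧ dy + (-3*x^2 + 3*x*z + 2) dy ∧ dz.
d(omega) = (-6*x - z) dx ∧ dy ∧ dz

For a 2-form omega = sum_{i<j} g_{ij} dx_i ∧ dx_j, the exterior derivative is
  d(omega) = sum_{i<j} d(g_{ij}) ∧ dx_i ∧ dx_j = sum_{i<j, k} (∂g_{ij}/∂x_k) dx_k ∧ dx_i ∧ dx_j.
Expand each term, using dx_k ∧ dx_i ∧ dx_j = sgn(permutation) dx_{(a)} ∧ dx_{(b)} ∧ dx_{(c)} with (a < b < c) sorted:
  d(x^2 - 2*z^2) includes (∂/∂z)(x^2 - 2*z^2) dz = (-4*z) dz, which multiplied by dx ∧ dy gives (-4*z) dx ∧ dy ∧ dz
  d(-3*x^2 + 3*x*z + 2) includes (∂/∂x)(-3*x^2 + 3*x*z + 2) dx = (-6*x + 3*z) dx, which multiplied by dy ∧ dz gives (-6*x + 3*z) dx ∧ dy ∧ dz
Collecting like 3-forms: d(omega) = (-6*x - z) dx ∧ dy ∧ dz.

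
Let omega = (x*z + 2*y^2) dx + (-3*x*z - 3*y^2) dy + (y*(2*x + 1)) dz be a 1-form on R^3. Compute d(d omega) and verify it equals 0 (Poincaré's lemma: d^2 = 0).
d(d omega) = 0

Step 1: d omega = sum_{i<j} (∂f_j/∂x_i - ∂f_i/∂x_j) dx_i ∧ dx_j:
  coeff of dx ∧ dy: -4*y - 3*z
  coeff of dx ∧ dz: -x + 2*y
  coeff of dy ∧ dz: 5*x + 1
Step 2: Apply d again to each 2-form coefficient. The only possible 3-form in R^3 is dx ∧ dy ∧ dz, with coefficient
  ∂(coeff of dy∧dz)/∂x - ∂(coeff of dx∧dz)/∂y + ∂(coeff of dx∧dy)/∂z
  = ∂/∂x (5*x + 1) - ∂/∂y (-x + 2*y) + ∂/∂z (-4*y - 3*z).
Each of these terms simplifies to sums of mixed partials that cancel in pairs. The result is 0 (by equality of mixed partials for smooth functions — Schwarz / Clairaut).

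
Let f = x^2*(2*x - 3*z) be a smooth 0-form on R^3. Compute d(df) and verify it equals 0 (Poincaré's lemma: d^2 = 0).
d(df) = 0

Step 1: df = sum_i (∂f/∂x_i) dx_i = (6*x*(x - z)) dx + (0) dy + (-3*x^2) dz.
Step 2: Apply d again. Using the 1-form formula, the coefficient of dx ∧ dy in d(df) is ∂^2 f/∂x ∂y - ∂^2 f/∂y ∂x = (0) - (0) = 0 (equality of mixed partials for smooth f).
Similarly for dx ∧ dz and dy ∧ dz — all coefficients vanish. So d(df) = 0.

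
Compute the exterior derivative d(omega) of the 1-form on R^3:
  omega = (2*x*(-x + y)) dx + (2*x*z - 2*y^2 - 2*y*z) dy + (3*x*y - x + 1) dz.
d(omega) = (-2*x + 2*z) dx ∧ dy + (3*y - 1) dx ∧ dz + (x + 2*y) dy ∧ dz

For a 1-form omega = sum_i f_i dx_i, the exterior derivative is
  d(omega) = sum_{i < j} (∂f_j/∂x_i - ∂f_i/∂x_j) dx_i ∧ dx_j.
  coefficient of dx ∧ dy: ∂f_2/∂x - ∂f_1/∂y = ∂(2*x*z - 2*y^2 - 2*y*z)/∂x - ∂(2*x*(-x + y))/∂y = -2*x + 2*z
  coefficient of dx ∧ dz: ∂f_3/∂x - ∂f_1/∂z = ∂(3*x*y - x + 1)/∂x - ∂(2*x*(-x + y))/∂z = 3*y - 1
  coefficient of dy ∧ dz: ∂f_3/∂y - ∂f_2/∂z = ∂(3*x*y - x + 1)/∂y - ∂(2*x*z - 2*y^2 - 2*y*z)/∂z = x + 2*y
Assembling: d(omega) = (-2*x + 2*z) dx ∧ dy + (3*y - 1) dx ∧ dz + (x + 2*y) dy ∧ dz.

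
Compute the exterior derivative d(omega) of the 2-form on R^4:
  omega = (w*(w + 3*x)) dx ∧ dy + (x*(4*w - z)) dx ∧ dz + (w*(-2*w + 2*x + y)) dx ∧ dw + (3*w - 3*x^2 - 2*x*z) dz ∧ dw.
d(omega) = (w + 3*x) dx ∧ dy ∧ dw + (-2*x - 2*z) dx ∧ dz ∧ dw

For a 2-form omega = sum_{i<j} g_{ij} dx_i ∧ dx_j, the exterior derivative is
  d(omega) = sum_{i<j} d(g_{ij}) ∧ dx_i ∧ dx_j = sum_{i<j, k} (∂g_{ij}/∂x_k) dx_k ∧ dx_i ∧ dx_j.
Expand each term, using dx_k ∧ dx_i ∧ dx_j = sgn(permutation) dx_{(a)} ∧ dx_{(b)} ∧ dx_{(c)} with (a < b < c) sorted:
  d(w*(w + 3*x)) includes (∂/∂w)(w*(w + 3*x)) dw = (2*w + 3*x) dw, which multiplied by dx ∧ dy gives (2*w + 3*x) dx ∧ dy ∧ dw
  d(x*(4*w - z)) includes (∂/∂w)(x*(4*w - z)) dw = (4*x) dw, which multiplied by dx ∧ dz gives (4*x) dx ∧ dz ∧ dw
  d(w*(-2*w + 2*x + y)) includes (∂/∂y)(w*(-2*w + 2*x + y)) dy = (w) dy, which multiplied by dx ∧ dw gives (-w) dx ∧ dy ∧ dw
  d(3*w - 3*x^2 - 2*x*z) includes (∂/∂x)(3*w - 3*x^2 - 2*x*z) dx = (-6*x - 2*z) dx, which multiplied by dz ∧ dw gives (-6*x - 2*z) dx ∧ dz ∧ dw
Collecting like 3-forms: d(omega) = (w + 3*x) dx ∧ dy ∧ dw + (-2*x - 2*z) dx ∧ dz ∧ dw.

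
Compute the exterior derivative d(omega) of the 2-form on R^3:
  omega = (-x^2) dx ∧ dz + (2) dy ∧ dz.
d(omega) = 0

For a 2-form omega = sum_{i<j} g_{ij} dx_i ∧ dx_j, the exterior derivative is
  d(omega) = sum_{i<j} d(g_{ij}) ∧ dx_i ∧ dx_j = sum_{i<j, k} (∂g_{ij}/∂x_k) dx_k ∧ dx_i ∧ dx_j.
Expand each term, using dx_k ∧ dx_i ∧ dx_j = sgn(permutation) dx_{(a)} ∧ dx_{(b)} ∧ dx_{(c)} with (a < b < c) sorted:

Collecting like 3-forms: d(omega) = 0.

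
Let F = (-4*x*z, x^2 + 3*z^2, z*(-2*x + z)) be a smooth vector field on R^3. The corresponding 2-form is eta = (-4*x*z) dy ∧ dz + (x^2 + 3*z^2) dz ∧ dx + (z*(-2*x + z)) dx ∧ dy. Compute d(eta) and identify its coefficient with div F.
d(eta) = (-2*x - 2*z) dx ∧ dy ∧ dz; div F = -2*x - 2*z

For a 2-form in R^3 of the form above, applying d gives a 3-form with coefficient ∂P/∂x + ∂Q/∂y + ∂R/∂z:
  ∂P/∂x = -4*z
  ∂Q/∂y = 0
  ∂R/∂z = -2*x + 2*z
Sum = -2*x - 2*z, which is exactly div F.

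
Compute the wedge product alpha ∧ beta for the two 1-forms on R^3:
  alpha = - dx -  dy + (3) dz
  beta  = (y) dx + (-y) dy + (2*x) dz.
alpha ∧ beta = (2*y) dx ∧ dy + (-2*x - 3*y) dx ∧ dz + (-2*x + 3*y) dy ∧ dz

Distribute the wedge, using dx_i ∧ dx_j = -dx_j ∧ dx_i and dx_i ∧ dx_i = 0. For each pair (i, j) with i < j, the coefficient of dx_i ∧ dx_j in alpha ∧ beta is (alpha_i * beta_j - alpha_j * beta_i). Collecting: alpha ∧ beta = (2*y) dx ∧ dy + (-2*x - 3*y) dx ∧ dz + (-2*x + 3*y) dy ∧ dz.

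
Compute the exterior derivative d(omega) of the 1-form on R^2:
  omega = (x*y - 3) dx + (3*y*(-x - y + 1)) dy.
d(omega) = (-x - 3*y) dx ∧ dy

For a 1-form omega = sum_i f_i dx_i, the exterior derivative is
  d(omega) = sum_{i < j} (∂f_j/∂x_i - ∂f_i/∂x_j) dx_i ∧ dx_j.
  coefficient of dx ∧ dy: ∂f_2/∂x - ∂f_1/∂y = ∂(3*y*(-x - y + 1))/∂x - ∂(x*y - 3)/∂y = -x - 3*y
Assembling: d(omega) = (-x - 3*y) dx ∧ dy.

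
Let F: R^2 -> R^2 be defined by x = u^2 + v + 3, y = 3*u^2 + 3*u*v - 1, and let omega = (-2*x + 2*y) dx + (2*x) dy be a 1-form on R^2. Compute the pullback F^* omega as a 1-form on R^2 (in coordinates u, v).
F^* omega = (20*u^3 + 18*u^2*v + 8*u*v + 20*u + 6*v^2 + 18*v) du + (6*u^3 + 4*u^2 + 12*u*v + 18*u - 2*v - 8) dv

Using F^*(f dg) = (f ∘ F) d(g ∘ F), substitute each coordinate x_i by F_i(u, v) in f_i, and replace dx_i by d F_i = (∂F_i/∂u) du + (∂F_i/∂v) dv.
  For the x component: f_1(F) = 4*u^2 + 6*u*v - 2*v - 8; d F_1 = (2*u) du + (1) dv
  For the y component: f_2(F) = 2*u^2 + 2*v + 6; d F_2 = (6*u + 3*v) du + (3*u) dv
Combining and collecting du, dv coefficients:
  coeff of du: 20*u^3 + 18*u^2*v + 8*u*v + 20*u + 6*v^2 + 18*v
  coeff of dv: 6*u^3 + 4*u^2 + 12*u*v + 18*u - 2*v - 8
F^* omega = (20*u^3 + 18*u^2*v + 8*u*v + 20*u + 6*v^2 + 18*v) du + (6*u^3 + 4*u^2 + 12*u*v + 18*u - 2*v - 8) dv.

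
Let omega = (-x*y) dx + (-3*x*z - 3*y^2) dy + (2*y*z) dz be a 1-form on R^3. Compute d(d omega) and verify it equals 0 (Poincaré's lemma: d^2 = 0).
d(d omega) = 0

Step 1: d omega = sum_{i<j} (∂f_j/∂x_i - ∂f_i/∂x_j) dx_i ∧ dx_j:
  coeff of dx ∧ dy: x - 3*z
  coeff of dx ∧ dz: 0
  coeff of dy ∧ dz: 3*x + 2*z
Step 2: Apply d again to each 2-form coefficient. The only possible 3-form in R^3 is dx ∧ dy ∧ dz, with coefficient
  ∂(coeff of dy∧dz)/∂x - ∂(coeff of dx∧dz)/∂y + ∂(coeff of dx∧dy)/∂z
  = ∂/∂x (3*x + 2*z) - ∂/∂y (0) + ∂/∂z (x - 3*z).
Each of these terms simplifies to sums of mixed partials that cancel in pairs. The result is 0 (by equality of mixed partials for smooth functions — Schwarz / Clairaut).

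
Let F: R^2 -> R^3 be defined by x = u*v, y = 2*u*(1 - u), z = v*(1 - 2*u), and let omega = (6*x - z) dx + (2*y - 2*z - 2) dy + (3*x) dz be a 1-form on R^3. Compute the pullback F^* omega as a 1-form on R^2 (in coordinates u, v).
F^* omega = (16*u^3 - 16*u^2*v - 24*u^2 + 2*u*v^2 + 16*u*v + 16*u - v^2 - 4*v - 4) du + (2*u*v*(u + 1)) dv

Using F^*(f dg) = (f ∘ F) d(g ∘ F), substitute each coordinate x_i by F_i(u, v) in f_i, and replace dx_i by d F_i = (∂F_i/∂u) du + (∂F_i/∂v) dv.
  For the x component: f_1(F) = v*(8*u - 1); d F_1 = (v) du + (u) dv
  For the y component: f_2(F) = -4*u^2 + 4*u*v + 4*u - 2*v - 2; d F_2 = (2 - 4*u) du + (0) dv
  For the z component: f_3(F) = 3*u*v; d F_3 = (-2*v) du + (1 - 2*u) dv
Combining and collecting du, dv coefficients:
  coeff of du: 16*u^3 - 16*u^2*v - 24*u^2 + 2*u*v^2 + 16*u*v + 16*u - v^2 - 4*v - 4
  coeff of dv: 2*u*v*(u + 1)
F^* omega = (16*u^3 - 16*u^2*v - 24*u^2 + 2*u*v^2 + 16*u*v + 16*u - v^2 - 4*v - 4) du + (2*u*v*(u + 1)) dv.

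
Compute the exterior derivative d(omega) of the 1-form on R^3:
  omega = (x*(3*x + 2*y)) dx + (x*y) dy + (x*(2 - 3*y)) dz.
d(omega) = (-2*x + y) dx ∧ dy + (2 - 3*y) dx ∧ dz + (-3*x) dy ∧ dz

For a 1-form omega = sum_i f_i dx_i, the exterior derivative is
  d(omega) = sum_{i < j} (∂f_j/∂x_i - ∂f_i/∂x_j) dx_i ∧ dx_j.
  coefficient of dx ∧ dy: ∂f_2/∂x - ∂f_1/∂y = ∂(x*y)/∂x - ∂(x*(3*x + 2*y))/∂y = -2*x + y
  coefficient of dx ∧ dz: ∂f_3/∂x - ∂f_1/∂z = ∂(x*(2 - 3*y))/∂x - ∂(x*(3*x + 2*y))/∂z = 2 - 3*y
  coefficient of dy ∧ dz: ∂f_3/∂y - ∂f_2/∂z = ∂(x*(2 - 3*y))/∂y - ∂(x*y)/∂z = -3*x
Assembling: d(omega) = (-2*x + y) dx ∧ dy + (2 - 3*y) dx ∧ dz + (-3*x) dy ∧ dz.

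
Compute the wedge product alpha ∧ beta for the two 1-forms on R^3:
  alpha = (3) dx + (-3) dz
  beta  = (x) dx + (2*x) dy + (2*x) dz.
alpha ∧ beta = (6*x) dx ∧ dy + (9*x) dx ∧ dz + (6*x) dy ∧ dz

Distribute the wedge, using dx_i ∧ dx_j = -dx_j ∧ dx_i and dx_i ∧ dx_i = 0. For each pair (i, j) with i < j, the coefficient of dx_i ∧ dx_j in alpha ∧ beta is (alpha_i * beta_j - alpha_j * beta_i). Collecting: alpha ∧ beta = (6*x) dx ∧ dy + (9*x) dx ∧ dz + (6*x) dy ∧ dz.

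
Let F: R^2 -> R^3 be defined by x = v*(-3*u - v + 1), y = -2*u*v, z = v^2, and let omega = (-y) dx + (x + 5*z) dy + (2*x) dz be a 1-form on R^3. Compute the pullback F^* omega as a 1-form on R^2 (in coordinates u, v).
F^* omega = (v^2*(-8*v - 2)) du + (4*v^2*(-6*u - v + 1)) dv

Using F^*(f dg) = (f ∘ F) d(g ∘ F), substitute each coordinate x_i by F_i(u, v) in f_i, and replace dx_i by d F_i = (∂F_i/∂u) du + (∂F_i/∂v) dv.
  For the x component: f_1(F) = 2*u*v; d F_1 = (-3*v) du + (-3*u - 2*v + 1) dv
  For the y component: f_2(F) = v*(-3*u + 4*v + 1); d F_2 = (-2*v) du + (-2*u) dv
  For the z component: f_3(F) = 2*v*(-3*u - v + 1); d F_3 = (0) du + (2*v) dv
Combining and collecting du, dv coefficients:
  coeff of du: v^2*(-8*v - 2)
  coeff of dv: 4*v^2*(-6*u - v + 1)
F^* omega = (v^2*(-8*v - 2)) du + (4*v^2*(-6*u - v + 1)) dv.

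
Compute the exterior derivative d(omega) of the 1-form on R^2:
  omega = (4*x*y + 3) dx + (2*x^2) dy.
d(omega) = 0

For a 1-form omega = sum_i f_i dx_i, the exterior derivative is
  d(omega) = sum_{i < j} (∂f_j/∂x_i - ∂f_i/∂x_j) dx_i ∧ dx_j.

Assembling: d(omega) = 0.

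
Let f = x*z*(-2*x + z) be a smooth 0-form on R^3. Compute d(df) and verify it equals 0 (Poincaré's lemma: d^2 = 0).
d(df) = 0

Step 1: df = sum_i (∂f/∂x_i) dx_i = (z*(-4*x + z)) dx + (0) dy + (2*x*(-x + z)) dz.
Step 2: Apply d again. Using the 1-form formula, the coefficient of dx ∧ dy in d(df) is ∂^2 f/∂x ∂y - ∂^2 f/∂y ∂x = (0) - (0) = 0 (equality of mixed partials for smooth f).
Similarly for dx ∧ dz and dy ∧ dz — all coefficients vanish. So d(df) = 0.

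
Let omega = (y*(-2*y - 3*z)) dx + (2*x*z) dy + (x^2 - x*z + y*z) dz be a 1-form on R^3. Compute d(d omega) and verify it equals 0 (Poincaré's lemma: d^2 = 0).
d(d omega) = 0

Step 1: d omega = sum_{i<j} (∂f_j/∂x_i - ∂f_i/∂x_j) dx_i ∧ dx_j:
  coeff of dx ∧ dy: 4*y + 5*z
  coeff of dx ∧ dz: 2*x + 3*y - z
  coeff of dy ∧ dz: -2*x + z
Step 2: Apply d again to each 2-form coefficient. The only possible 3-form in R^3 is dx ∧ dy ∧ dz, with coefficient
  ∂(coeff of dy∧dz)/∂x - ∂(coeff of dx∧dz)/∂y + ∂(coeff of dx∧dy)/∂z
  = ∂/∂x (-2*x + z) - ∂/∂y (2*x + 3*y - z) + ∂/∂z (4*y + 5*z).
Each of these terms simplifies to sums of mixed partials that cancel in pairs. The result is 0 (by equality of mixed partials for smooth functions — Schwarz / Clairaut).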